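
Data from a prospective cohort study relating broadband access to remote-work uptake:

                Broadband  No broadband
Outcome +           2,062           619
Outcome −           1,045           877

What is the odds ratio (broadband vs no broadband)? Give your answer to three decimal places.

Reading the table with exposure as columns: a = 2062 (Broadband, case), b = 1045 (Broadband, non-case), c = 619 (No broadband, case), d = 877.
OR = (a·d)/(b·c) = (2062 × 877) / (1045 × 619) = 1808374 / 646855 = 2.79564
The odds of remote-work uptake are about 2.80 times as high in the broadband group.

2.796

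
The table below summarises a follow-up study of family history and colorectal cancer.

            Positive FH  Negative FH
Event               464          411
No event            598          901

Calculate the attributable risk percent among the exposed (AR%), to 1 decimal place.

Reading the table with exposure as columns: a = 464 (Positive FH, case), b = 598 (Positive FH, non-case), c = 411 (Negative FH, case), d = 901.
Risk in exposed = 464/1062 = 0.43691; risk in unexposed = 411/1312 = 0.31326.
RR = 0.43691/0.31326 = 1.39472
AR% = (RR − 1)/RR × 100 = (1.39472 − 1)/1.39472 × 100 = 28.3008%

28.3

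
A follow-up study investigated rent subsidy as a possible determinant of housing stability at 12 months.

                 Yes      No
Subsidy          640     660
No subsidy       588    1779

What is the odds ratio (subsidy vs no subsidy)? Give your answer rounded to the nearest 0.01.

2.93

Cells: a = 640, b = 660, c = 588, d = 1779.
OR = (a·d)/(b·c) = (640 × 1779) / (660 × 588) = 1138560 / 388080 = 2.93383
The odds of housing stability at 12 months are about 2.93 times as high in the subsidy group.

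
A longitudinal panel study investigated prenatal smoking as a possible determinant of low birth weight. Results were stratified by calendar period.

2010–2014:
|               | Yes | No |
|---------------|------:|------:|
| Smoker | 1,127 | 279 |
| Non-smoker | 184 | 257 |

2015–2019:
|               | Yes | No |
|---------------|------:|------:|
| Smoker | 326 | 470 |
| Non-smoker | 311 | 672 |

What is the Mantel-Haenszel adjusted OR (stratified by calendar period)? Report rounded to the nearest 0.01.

OR_MH = Σ(aᵢdᵢ/nᵢ) / Σ(bᵢcᵢ/nᵢ), where nᵢ is the stratum total.
Stratum 1 (2010–2014): n = 1847; a·d/n = 1127·257/1847 = 156.8159; b·c/n = 279·184/1847 = 27.7943
Stratum 2 (2015–2019): n = 1779; a·d/n = 326·672/1779 = 123.1433; b·c/n = 470·311/1779 = 82.1641
OR_MH = (156.8159 + 123.1433) / (27.7943 + 82.1641) = 279.9593 / 109.9584 = 2.54605

2.55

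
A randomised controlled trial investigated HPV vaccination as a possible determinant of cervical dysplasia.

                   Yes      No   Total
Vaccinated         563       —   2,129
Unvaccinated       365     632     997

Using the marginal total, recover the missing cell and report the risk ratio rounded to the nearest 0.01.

The missing cell is in the exposed row: 2129 − 563 = 1566.
So a = 563, b = 1566, c = 365, d = 632.
RR = [a/(a+b)] / [c/(c+d)] = (563/2129) / (365/997) = 0.26444/0.36610 = 0.72233

0.72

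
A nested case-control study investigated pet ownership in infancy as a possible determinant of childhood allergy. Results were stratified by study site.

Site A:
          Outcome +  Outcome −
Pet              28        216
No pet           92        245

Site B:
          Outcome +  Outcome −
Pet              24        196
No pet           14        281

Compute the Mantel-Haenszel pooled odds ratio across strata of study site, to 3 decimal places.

0.630

OR_MH = Σ(aᵢdᵢ/nᵢ) / Σ(bᵢcᵢ/nᵢ), where nᵢ is the stratum total.
Stratum 1 (Site A): n = 581; a·d/n = 28·245/581 = 11.8072; b·c/n = 216·92/581 = 34.2031
Stratum 2 (Site B): n = 515; a·d/n = 24·281/515 = 13.0951; b·c/n = 196·14/515 = 5.3282
OR_MH = (11.8072 + 13.0951) / (34.2031 + 5.3282) = 24.9024 / 39.5313 = 0.62994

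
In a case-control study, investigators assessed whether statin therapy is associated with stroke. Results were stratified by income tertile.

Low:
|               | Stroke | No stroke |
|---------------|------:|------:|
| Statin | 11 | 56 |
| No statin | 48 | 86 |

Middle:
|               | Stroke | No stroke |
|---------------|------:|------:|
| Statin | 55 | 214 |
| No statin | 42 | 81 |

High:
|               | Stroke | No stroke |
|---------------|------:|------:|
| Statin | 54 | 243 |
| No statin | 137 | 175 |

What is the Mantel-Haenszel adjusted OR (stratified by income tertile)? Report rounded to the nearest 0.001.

OR_MH = Σ(aᵢdᵢ/nᵢ) / Σ(bᵢcᵢ/nᵢ), where nᵢ is the stratum total.
Stratum 1 (Low): n = 201; a·d/n = 11·86/201 = 4.7065; b·c/n = 56·48/201 = 13.3731
Stratum 2 (Middle): n = 392; a·d/n = 55·81/392 = 11.3648; b·c/n = 214·42/392 = 22.9286
Stratum 3 (High): n = 609; a·d/n = 54·175/609 = 15.5172; b·c/n = 243·137/609 = 54.6650
OR_MH = (4.7065 + 11.3648 + 15.5172) / (13.3731 + 22.9286 + 54.6650) = 31.5885 / 90.9667 = 0.34725

0.347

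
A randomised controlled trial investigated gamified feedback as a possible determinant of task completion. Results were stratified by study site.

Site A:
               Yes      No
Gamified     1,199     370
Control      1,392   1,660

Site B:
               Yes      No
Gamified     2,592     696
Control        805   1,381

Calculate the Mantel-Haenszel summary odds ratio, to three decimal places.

5.073

OR_MH = Σ(aᵢdᵢ/nᵢ) / Σ(bᵢcᵢ/nᵢ), where nᵢ is the stratum total.
Stratum 1 (Site A): n = 4621; a·d/n = 1199·1660/4621 = 430.7163; b·c/n = 370·1392/4621 = 111.4564
Stratum 2 (Site B): n = 5474; a·d/n = 2592·1381/5474 = 653.9189; b·c/n = 696·805/5474 = 102.3529
OR_MH = (430.7163 + 653.9189) / (111.4564 + 102.3529) = 1084.6352 / 213.8093 = 5.07291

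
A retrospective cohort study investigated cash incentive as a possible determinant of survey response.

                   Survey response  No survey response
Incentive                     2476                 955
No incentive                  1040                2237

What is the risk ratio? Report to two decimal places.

2.27

Cells: a = 2476, b = 955, c = 1040, d = 2237.
Risk in exposed = 2476/3431 = 0.72166; risk in unexposed = 1040/3277 = 0.31736.
RR = 0.72166 / 0.31736 = 2.27391
The risk among the exposed is 2.27 times that among the unexposed.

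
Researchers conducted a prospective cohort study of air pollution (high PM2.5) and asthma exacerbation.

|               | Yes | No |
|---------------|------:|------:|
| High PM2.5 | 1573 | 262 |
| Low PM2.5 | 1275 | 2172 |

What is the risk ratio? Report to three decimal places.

Cells: a = 1573, b = 262, c = 1275, d = 2172.
Risk in exposed = 1573/1835 = 0.85722; risk in unexposed = 1275/3447 = 0.36989.
RR = 0.85722 / 0.36989 = 2.31752
The risk among the exposed is 2.32 times that among the unexposed.

2.318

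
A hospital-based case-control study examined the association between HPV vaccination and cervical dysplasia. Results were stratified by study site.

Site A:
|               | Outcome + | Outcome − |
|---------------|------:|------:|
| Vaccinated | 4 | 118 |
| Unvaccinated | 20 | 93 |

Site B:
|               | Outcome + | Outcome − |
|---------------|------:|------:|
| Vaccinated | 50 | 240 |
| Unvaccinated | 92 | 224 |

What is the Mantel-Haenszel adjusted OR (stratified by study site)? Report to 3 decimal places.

OR_MH = Σ(aᵢdᵢ/nᵢ) / Σ(bᵢcᵢ/nᵢ), where nᵢ is the stratum total.
Stratum 1 (Site A): n = 235; a·d/n = 4·93/235 = 1.5830; b·c/n = 118·20/235 = 10.0426
Stratum 2 (Site B): n = 606; a·d/n = 50·224/606 = 18.4818; b·c/n = 240·92/606 = 36.4356
OR_MH = (1.5830 + 18.4818) / (10.0426 + 36.4356) = 20.0648 / 46.4782 = 0.43170

0.432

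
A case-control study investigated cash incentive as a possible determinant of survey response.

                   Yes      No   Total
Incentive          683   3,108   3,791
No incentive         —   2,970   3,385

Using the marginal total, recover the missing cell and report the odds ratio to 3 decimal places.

1.573

The missing cell is in the unexposed row: 3385 − 2970 = 415.
So a = 683, b = 3108, c = 415, d = 2970.
OR = (a·d)/(b·c) = (683 × 2970) / (3108 × 415) = 2028510 / 1289820 = 1.57271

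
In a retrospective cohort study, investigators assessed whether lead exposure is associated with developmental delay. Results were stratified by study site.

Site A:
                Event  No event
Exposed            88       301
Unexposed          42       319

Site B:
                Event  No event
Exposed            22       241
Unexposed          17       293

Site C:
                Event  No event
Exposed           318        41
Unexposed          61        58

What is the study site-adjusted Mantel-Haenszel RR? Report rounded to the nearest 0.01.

RR_MH = Σ(aᵢ·n₀ᵢ/nᵢ) / Σ(cᵢ·n₁ᵢ/nᵢ), with n₁ᵢ = aᵢ+bᵢ (exposed), n₀ᵢ = cᵢ+dᵢ (unexposed), nᵢ = n₁ᵢ+n₀ᵢ.
Stratum 1 (Site A): n₁ = 389, n₀ = 361, n = 750; a·n₀/n = 88·361/750 = 42.3573; c·n₁/n = 42·389/750 = 21.7840
Stratum 2 (Site B): n₁ = 263, n₀ = 310, n = 573; a·n₀/n = 22·310/573 = 11.9023; c·n₁/n = 17·263/573 = 7.8028
Stratum 3 (Site C): n₁ = 359, n₀ = 119, n = 478; a·n₀/n = 318·119/478 = 79.1674; c·n₁/n = 61·359/478 = 45.8138
RR_MH = (42.3573 + 11.9023 + 79.1674) / (21.7840 + 7.8028 + 45.8138) = 133.4270 / 75.4006 = 1.76957

1.77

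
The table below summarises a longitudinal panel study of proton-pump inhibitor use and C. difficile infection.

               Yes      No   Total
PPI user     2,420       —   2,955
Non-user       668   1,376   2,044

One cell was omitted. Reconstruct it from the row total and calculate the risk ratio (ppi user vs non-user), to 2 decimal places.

The missing cell is in the exposed row: 2955 − 2420 = 535.
So a = 2420, b = 535, c = 668, d = 1376.
RR = [a/(a+b)] / [c/(c+d)] = (2420/2955) / (668/2044) = 0.81895/0.32681 = 2.50589

2.51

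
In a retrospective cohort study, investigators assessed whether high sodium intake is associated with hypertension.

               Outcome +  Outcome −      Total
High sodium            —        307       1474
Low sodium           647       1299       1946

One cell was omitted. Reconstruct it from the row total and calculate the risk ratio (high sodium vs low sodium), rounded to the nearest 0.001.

2.381

The missing cell is in the exposed row: 1474 − 307 = 1167.
So a = 1167, b = 307, c = 647, d = 1299.
RR = [a/(a+b)] / [c/(c+d)] = (1167/1474) / (647/1946) = 0.79172/0.33248 = 2.38129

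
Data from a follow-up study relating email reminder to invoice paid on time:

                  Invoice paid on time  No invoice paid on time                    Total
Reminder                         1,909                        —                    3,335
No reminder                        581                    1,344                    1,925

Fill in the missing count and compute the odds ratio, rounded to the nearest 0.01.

3.10

The missing cell is in the exposed row: 3335 − 1909 = 1426.
So a = 1909, b = 1426, c = 581, d = 1344.
OR = (a·d)/(b·c) = (1909 × 1344) / (1426 × 581) = 2565696 / 828506 = 3.09677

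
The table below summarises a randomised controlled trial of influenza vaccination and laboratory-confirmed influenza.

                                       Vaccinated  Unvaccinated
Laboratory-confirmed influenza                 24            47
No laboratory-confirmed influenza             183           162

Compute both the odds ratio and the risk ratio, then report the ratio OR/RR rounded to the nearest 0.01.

0.88

Reading the table with exposure as columns: a = 24 (Vaccinated, case), b = 183 (Vaccinated, non-case), c = 47 (Unvaccinated, case), d = 162.
OR = (24·162)/(183·47) = 3888/8601 = 0.45204
Risk in exposed = 24/207 = 0.11594; risk in unexposed = 47/209 = 0.22488; RR = 0.51557
OR/RR = 0.45204 / 0.51557 = 0.87677
The outcome is not rare, so the OR lies further from 1 than the RR.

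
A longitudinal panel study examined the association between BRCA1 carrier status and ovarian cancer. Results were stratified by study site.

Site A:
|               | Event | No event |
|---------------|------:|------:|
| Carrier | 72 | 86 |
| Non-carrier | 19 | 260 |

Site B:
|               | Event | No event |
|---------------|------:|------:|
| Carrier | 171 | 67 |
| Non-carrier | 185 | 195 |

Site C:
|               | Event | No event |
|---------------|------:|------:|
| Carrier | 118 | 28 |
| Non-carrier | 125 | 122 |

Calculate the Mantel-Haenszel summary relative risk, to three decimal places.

1.809

RR_MH = Σ(aᵢ·n₀ᵢ/nᵢ) / Σ(cᵢ·n₁ᵢ/nᵢ), with n₁ᵢ = aᵢ+bᵢ (exposed), n₀ᵢ = cᵢ+dᵢ (unexposed), nᵢ = n₁ᵢ+n₀ᵢ.
Stratum 1 (Site A): n₁ = 158, n₀ = 279, n = 437; a·n₀/n = 72·279/437 = 45.9680; c·n₁/n = 19·158/437 = 6.8696
Stratum 2 (Site B): n₁ = 238, n₀ = 380, n = 618; a·n₀/n = 171·380/618 = 105.1456; c·n₁/n = 185·238/618 = 71.2460
Stratum 3 (Site C): n₁ = 146, n₀ = 247, n = 393; a·n₀/n = 118·247/393 = 74.1628; c·n₁/n = 125·146/393 = 46.4377
RR_MH = (45.9680 + 105.1456 + 74.1628) / (6.8696 + 71.2460 + 46.4377) = 225.2764 / 124.5532 = 1.80868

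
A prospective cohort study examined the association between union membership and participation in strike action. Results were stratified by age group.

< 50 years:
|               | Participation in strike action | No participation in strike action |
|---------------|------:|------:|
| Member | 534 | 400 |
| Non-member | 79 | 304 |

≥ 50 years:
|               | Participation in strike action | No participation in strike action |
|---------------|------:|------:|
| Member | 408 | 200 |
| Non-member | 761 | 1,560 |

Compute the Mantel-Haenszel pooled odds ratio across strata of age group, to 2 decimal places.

4.48

OR_MH = Σ(aᵢdᵢ/nᵢ) / Σ(bᵢcᵢ/nᵢ), where nᵢ is the stratum total.
Stratum 1 (< 50 years): n = 1317; a·d/n = 534·304/1317 = 123.2620; b·c/n = 400·79/1317 = 23.9939
Stratum 2 (≥ 50 years): n = 2929; a·d/n = 408·1560/2929 = 217.3028; b·c/n = 200·761/2929 = 51.9631
OR_MH = (123.2620 + 217.3028) / (23.9939 + 51.9631) = 340.5648 / 75.9571 = 4.48365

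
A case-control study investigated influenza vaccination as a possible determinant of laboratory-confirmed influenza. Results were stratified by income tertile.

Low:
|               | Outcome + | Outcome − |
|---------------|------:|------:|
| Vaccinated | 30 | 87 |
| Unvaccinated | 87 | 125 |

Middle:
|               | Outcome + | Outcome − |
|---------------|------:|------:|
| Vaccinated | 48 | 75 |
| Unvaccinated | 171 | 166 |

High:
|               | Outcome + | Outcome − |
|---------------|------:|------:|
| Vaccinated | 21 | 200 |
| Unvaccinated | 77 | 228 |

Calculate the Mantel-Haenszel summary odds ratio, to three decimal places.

OR_MH = Σ(aᵢdᵢ/nᵢ) / Σ(bᵢcᵢ/nᵢ), where nᵢ is the stratum total.
Stratum 1 (Low): n = 329; a·d/n = 30·125/329 = 11.3982; b·c/n = 87·87/329 = 23.0061
Stratum 2 (Middle): n = 460; a·d/n = 48·166/460 = 17.3217; b·c/n = 75·171/460 = 27.8804
Stratum 3 (High): n = 526; a·d/n = 21·228/526 = 9.1027; b·c/n = 200·77/526 = 29.2776
OR_MH = (11.3982 + 17.3217 + 9.1027) / (23.0061 + 27.8804 + 29.2776) = 37.8226 / 80.1641 = 0.47181

0.472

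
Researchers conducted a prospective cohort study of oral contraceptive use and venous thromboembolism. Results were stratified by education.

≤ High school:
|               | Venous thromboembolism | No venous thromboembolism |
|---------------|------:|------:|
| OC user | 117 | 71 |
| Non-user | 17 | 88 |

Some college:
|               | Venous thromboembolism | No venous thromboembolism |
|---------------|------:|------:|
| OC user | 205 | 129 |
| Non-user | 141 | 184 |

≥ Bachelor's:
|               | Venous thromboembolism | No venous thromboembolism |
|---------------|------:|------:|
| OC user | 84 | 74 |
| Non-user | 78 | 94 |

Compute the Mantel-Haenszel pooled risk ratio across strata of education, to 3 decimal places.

RR_MH = Σ(aᵢ·n₀ᵢ/nᵢ) / Σ(cᵢ·n₁ᵢ/nᵢ), with n₁ᵢ = aᵢ+bᵢ (exposed), n₀ᵢ = cᵢ+dᵢ (unexposed), nᵢ = n₁ᵢ+n₀ᵢ.
Stratum 1 (≤ High school): n₁ = 188, n₀ = 105, n = 293; a·n₀/n = 117·105/293 = 41.9283; c·n₁/n = 17·188/293 = 10.9078
Stratum 2 (Some college): n₁ = 334, n₀ = 325, n = 659; a·n₀/n = 205·325/659 = 101.1002; c·n₁/n = 141·334/659 = 71.4628
Stratum 3 (≥ Bachelor's): n₁ = 158, n₀ = 172, n = 330; a·n₀/n = 84·172/330 = 43.7818; c·n₁/n = 78·158/330 = 37.3455
RR_MH = (41.9283 + 101.1002 + 43.7818) / (10.9078 + 71.4628 + 37.3455) = 186.8103 / 119.7161 = 1.56044

1.560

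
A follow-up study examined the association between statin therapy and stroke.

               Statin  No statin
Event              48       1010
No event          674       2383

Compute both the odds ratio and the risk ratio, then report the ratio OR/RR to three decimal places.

0.752

Reading the table with exposure as columns: a = 48 (Statin, case), b = 674 (Statin, non-case), c = 1010 (No statin, case), d = 2383.
OR = (48·2383)/(674·1010) = 114384/680740 = 0.16803
Risk in exposed = 48/722 = 0.06648; risk in unexposed = 1010/3393 = 0.29767; RR = 0.22334
OR/RR = 0.16803 / 0.22334 = 0.75235
The outcome is not rare, so the OR lies further from 1 than the RR.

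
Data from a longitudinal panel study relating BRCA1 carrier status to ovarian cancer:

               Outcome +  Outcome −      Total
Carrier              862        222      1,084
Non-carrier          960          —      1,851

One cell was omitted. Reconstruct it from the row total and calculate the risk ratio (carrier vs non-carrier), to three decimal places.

The missing cell is in the unexposed row: 1851 − 960 = 891.
So a = 862, b = 222, c = 960, d = 891.
RR = [a/(a+b)] / [c/(c+d)] = (862/1084) / (960/1851) = 0.79520/0.51864 = 1.53325

1.533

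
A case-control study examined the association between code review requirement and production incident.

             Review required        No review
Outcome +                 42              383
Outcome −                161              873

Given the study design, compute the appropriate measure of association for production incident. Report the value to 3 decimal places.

0.595

Reading the table with exposure as columns: a = 42 (Review required, case), b = 161 (Review required, non-case), c = 383 (No review, case), d = 873.
This is a case-control study: participants were sampled on outcome status, so risks in the source population cannot be estimated directly — relative risk is not valid here. The odds ratio is the appropriate measure.
OR = (a·d)/(b·c) = (42 × 873) / (161 × 383) = 36666 / 61663 = 0.59462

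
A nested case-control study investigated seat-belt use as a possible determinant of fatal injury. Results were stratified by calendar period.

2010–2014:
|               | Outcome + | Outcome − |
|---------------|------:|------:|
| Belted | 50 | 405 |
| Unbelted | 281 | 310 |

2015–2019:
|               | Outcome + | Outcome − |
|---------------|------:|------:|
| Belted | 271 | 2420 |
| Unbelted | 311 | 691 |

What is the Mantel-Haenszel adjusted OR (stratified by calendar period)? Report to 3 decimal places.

0.210

OR_MH = Σ(aᵢdᵢ/nᵢ) / Σ(bᵢcᵢ/nᵢ), where nᵢ is the stratum total.
Stratum 1 (2010–2014): n = 1046; a·d/n = 50·310/1046 = 14.8184; b·c/n = 405·281/1046 = 108.8002
Stratum 2 (2015–2019): n = 3693; a·d/n = 271·691/3693 = 50.7070; b·c/n = 2420·311/3693 = 203.7964
OR_MH = (14.8184 + 50.7070) / (108.8002 + 203.7964) = 65.5254 / 312.5966 = 0.20962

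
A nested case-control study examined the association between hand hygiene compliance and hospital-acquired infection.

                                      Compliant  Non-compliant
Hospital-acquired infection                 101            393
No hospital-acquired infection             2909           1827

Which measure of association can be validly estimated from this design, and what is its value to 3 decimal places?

Reading the table with exposure as columns: a = 101 (Compliant, case), b = 2909 (Compliant, non-case), c = 393 (Non-compliant, case), d = 1827.
This is a nested case-control study: participants were sampled on outcome status, so risks in the source population cannot be estimated directly — relative risk is not valid here. The odds ratio is the appropriate measure.
OR = (a·d)/(b·c) = (101 × 1827) / (2909 × 393) = 184527 / 1143237 = 0.16141

0.161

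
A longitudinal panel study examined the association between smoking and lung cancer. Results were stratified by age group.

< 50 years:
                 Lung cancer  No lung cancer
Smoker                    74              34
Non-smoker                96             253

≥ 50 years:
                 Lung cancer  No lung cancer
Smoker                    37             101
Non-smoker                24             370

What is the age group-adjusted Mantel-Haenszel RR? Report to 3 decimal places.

2.902

RR_MH = Σ(aᵢ·n₀ᵢ/nᵢ) / Σ(cᵢ·n₁ᵢ/nᵢ), with n₁ᵢ = aᵢ+bᵢ (exposed), n₀ᵢ = cᵢ+dᵢ (unexposed), nᵢ = n₁ᵢ+n₀ᵢ.
Stratum 1 (< 50 years): n₁ = 108, n₀ = 349, n = 457; a·n₀/n = 74·349/457 = 56.5120; c·n₁/n = 96·108/457 = 22.6871
Stratum 2 (≥ 50 years): n₁ = 138, n₀ = 394, n = 532; a·n₀/n = 37·394/532 = 27.4023; c·n₁/n = 24·138/532 = 6.2256
RR_MH = (56.5120 + 27.4023) / (22.6871 + 6.2256) = 83.9143 / 28.9127 = 2.90234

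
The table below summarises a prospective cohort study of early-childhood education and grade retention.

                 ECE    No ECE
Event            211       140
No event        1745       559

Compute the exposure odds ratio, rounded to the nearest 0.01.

Reading the table with exposure as columns: a = 211 (ECE, case), b = 1745 (ECE, non-case), c = 140 (No ECE, case), d = 559.
OR = (a·d)/(b·c) = (211 × 559) / (1745 × 140) = 117949 / 244300 = 0.48280
Exposure is associated with lower odds of grade retention (OR = 0.48 < 1).

0.48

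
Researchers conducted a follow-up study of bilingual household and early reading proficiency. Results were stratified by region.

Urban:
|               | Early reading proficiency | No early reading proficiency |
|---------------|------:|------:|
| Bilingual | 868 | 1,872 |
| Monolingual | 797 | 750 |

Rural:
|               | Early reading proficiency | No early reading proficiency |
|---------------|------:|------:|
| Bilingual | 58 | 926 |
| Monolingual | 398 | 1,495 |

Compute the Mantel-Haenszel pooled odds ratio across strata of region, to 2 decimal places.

0.38

OR_MH = Σ(aᵢdᵢ/nᵢ) / Σ(bᵢcᵢ/nᵢ), where nᵢ is the stratum total.
Stratum 1 (Urban): n = 4287; a·d/n = 868·750/4287 = 151.8544; b·c/n = 1872·797/4287 = 348.0252
Stratum 2 (Rural): n = 2877; a·d/n = 58·1495/2877 = 30.1390; b·c/n = 926·398/2877 = 128.1015
OR_MH = (151.8544 + 30.1390) / (348.0252 + 128.1015) = 181.9935 / 476.1267 = 0.38224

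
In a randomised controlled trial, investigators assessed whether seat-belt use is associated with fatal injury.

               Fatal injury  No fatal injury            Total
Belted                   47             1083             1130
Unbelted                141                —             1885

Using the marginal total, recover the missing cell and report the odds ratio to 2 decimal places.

The missing cell is in the unexposed row: 1885 − 141 = 1744.
So a = 47, b = 1083, c = 141, d = 1744.
OR = (a·d)/(b·c) = (47 × 1744) / (1083 × 141) = 81968 / 152703 = 0.53678

0.54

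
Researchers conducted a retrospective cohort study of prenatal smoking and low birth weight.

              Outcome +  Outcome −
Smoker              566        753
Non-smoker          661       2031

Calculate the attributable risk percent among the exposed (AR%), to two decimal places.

42.78

Cells: a = 566, b = 753, c = 661, d = 2031.
Risk in exposed = 566/1319 = 0.42911; risk in unexposed = 661/2692 = 0.24554.
RR = 0.42911/0.24554 = 1.74761
AR% = (RR − 1)/RR × 100 = (1.74761 − 1)/1.74761 × 100 = 42.7791%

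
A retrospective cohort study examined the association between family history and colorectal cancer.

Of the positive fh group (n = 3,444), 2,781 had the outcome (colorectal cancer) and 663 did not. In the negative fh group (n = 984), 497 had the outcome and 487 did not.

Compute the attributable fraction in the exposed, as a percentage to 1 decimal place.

From the description: a = 2781, b = 663, c = 497, d = 487.
Risk in exposed = 2781/3444 = 0.80749; risk in unexposed = 497/984 = 0.50508.
RR = 0.80749/0.50508 = 1.59874
AR% = (RR − 1)/RR × 100 = (1.59874 − 1)/1.59874 × 100 = 37.4506%

37.5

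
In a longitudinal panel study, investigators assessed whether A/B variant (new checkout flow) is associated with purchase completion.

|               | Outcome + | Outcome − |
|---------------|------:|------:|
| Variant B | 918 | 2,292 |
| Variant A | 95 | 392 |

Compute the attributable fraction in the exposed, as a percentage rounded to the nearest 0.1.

31.8

Cells: a = 918, b = 2292, c = 95, d = 392.
Risk in exposed = 918/3210 = 0.28598; risk in unexposed = 95/487 = 0.19507.
RR = 0.28598/0.19507 = 1.46603
AR% = (RR − 1)/RR × 100 = (1.46603 − 1)/1.46603 × 100 = 31.7886%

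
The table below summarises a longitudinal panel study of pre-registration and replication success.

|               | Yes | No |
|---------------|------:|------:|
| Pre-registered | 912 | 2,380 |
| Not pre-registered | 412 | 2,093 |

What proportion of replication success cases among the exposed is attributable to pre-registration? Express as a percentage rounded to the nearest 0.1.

40.6

Cells: a = 912, b = 2380, c = 412, d = 2093.
Risk in exposed = 912/3292 = 0.27704; risk in unexposed = 412/2505 = 0.16447.
RR = 0.27704/0.16447 = 1.68440
AR% = (RR − 1)/RR × 100 = (1.68440 − 1)/1.68440 × 100 = 40.6317%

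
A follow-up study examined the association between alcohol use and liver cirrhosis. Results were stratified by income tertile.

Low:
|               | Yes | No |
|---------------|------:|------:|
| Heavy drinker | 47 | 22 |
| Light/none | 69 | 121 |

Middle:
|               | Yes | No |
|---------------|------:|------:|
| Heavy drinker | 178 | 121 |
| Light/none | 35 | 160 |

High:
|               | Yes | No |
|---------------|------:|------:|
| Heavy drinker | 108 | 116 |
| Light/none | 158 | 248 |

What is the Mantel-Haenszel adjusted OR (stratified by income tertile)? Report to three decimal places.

2.806

OR_MH = Σ(aᵢdᵢ/nᵢ) / Σ(bᵢcᵢ/nᵢ), where nᵢ is the stratum total.
Stratum 1 (Low): n = 259; a·d/n = 47·121/259 = 21.9575; b·c/n = 22·69/259 = 5.8610
Stratum 2 (Middle): n = 494; a·d/n = 178·160/494 = 57.6518; b·c/n = 121·35/494 = 8.5729
Stratum 3 (High): n = 630; a·d/n = 108·248/630 = 42.5143; b·c/n = 116·158/630 = 29.0921
OR_MH = (21.9575 + 57.6518 + 42.5143) / (5.8610 + 8.5729 + 29.0921) = 122.1236 / 43.5259 = 2.80577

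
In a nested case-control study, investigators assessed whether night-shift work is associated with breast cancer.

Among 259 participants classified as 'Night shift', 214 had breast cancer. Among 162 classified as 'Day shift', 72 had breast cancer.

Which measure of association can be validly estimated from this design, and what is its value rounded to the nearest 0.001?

5.944

From the description: a = 214, b = 45, c = 72, d = 90.
This is a nested case-control study: participants were sampled on outcome status, so risks in the source population cannot be estimated directly — relative risk is not valid here. The odds ratio is the appropriate measure.
OR = (a·d)/(b·c) = (214 × 90) / (45 × 72) = 19260 / 3240 = 5.94444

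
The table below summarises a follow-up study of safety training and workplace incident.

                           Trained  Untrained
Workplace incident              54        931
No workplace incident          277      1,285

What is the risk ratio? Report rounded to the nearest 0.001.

Reading the table with exposure as columns: a = 54 (Trained, case), b = 277 (Trained, non-case), c = 931 (Untrained, case), d = 1285.
Risk in exposed = 54/331 = 0.16314; risk in unexposed = 931/2216 = 0.42013.
RR = 0.16314 / 0.42013 = 0.38832
The risk is 61% lower among the exposed than among the unexposed.

0.388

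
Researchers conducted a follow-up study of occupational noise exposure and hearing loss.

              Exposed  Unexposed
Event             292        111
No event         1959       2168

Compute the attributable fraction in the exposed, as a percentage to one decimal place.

62.5

Reading the table with exposure as columns: a = 292 (Exposed, case), b = 1959 (Exposed, non-case), c = 111 (Unexposed, case), d = 2168.
Risk in exposed = 292/2251 = 0.12972; risk in unexposed = 111/2279 = 0.04871.
RR = 0.12972/0.04871 = 2.66335
AR% = (RR − 1)/RR × 100 = (2.66335 − 1)/2.66335 × 100 = 62.4533%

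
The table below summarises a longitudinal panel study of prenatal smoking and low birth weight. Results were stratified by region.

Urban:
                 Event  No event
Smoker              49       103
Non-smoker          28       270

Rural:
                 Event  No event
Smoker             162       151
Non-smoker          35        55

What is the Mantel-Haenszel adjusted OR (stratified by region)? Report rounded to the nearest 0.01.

2.64

OR_MH = Σ(aᵢdᵢ/nᵢ) / Σ(bᵢcᵢ/nᵢ), where nᵢ is the stratum total.
Stratum 1 (Urban): n = 450; a·d/n = 49·270/450 = 29.4000; b·c/n = 103·28/450 = 6.4089
Stratum 2 (Rural): n = 403; a·d/n = 162·55/403 = 22.1092; b·c/n = 151·35/403 = 13.1141
OR_MH = (29.4000 + 22.1092) / (6.4089 + 13.1141) = 51.5092 / 19.5230 = 2.63838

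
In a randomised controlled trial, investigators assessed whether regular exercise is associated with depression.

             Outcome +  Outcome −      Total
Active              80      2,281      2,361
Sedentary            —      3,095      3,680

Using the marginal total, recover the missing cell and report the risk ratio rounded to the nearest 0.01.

0.21

The missing cell is in the unexposed row: 3680 − 3095 = 585.
So a = 80, b = 2281, c = 585, d = 3095.
RR = [a/(a+b)] / [c/(c+d)] = (80/2361) / (585/3680) = 0.03388/0.15897 = 0.21315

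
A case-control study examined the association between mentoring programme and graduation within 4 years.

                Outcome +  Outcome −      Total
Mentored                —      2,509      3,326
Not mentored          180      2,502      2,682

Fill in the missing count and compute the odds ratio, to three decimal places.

The missing cell is in the exposed row: 3326 − 2509 = 817.
So a = 817, b = 2509, c = 180, d = 2502.
OR = (a·d)/(b·c) = (817 × 2502) / (2509 × 180) = 2044134 / 451620 = 4.52623

4.526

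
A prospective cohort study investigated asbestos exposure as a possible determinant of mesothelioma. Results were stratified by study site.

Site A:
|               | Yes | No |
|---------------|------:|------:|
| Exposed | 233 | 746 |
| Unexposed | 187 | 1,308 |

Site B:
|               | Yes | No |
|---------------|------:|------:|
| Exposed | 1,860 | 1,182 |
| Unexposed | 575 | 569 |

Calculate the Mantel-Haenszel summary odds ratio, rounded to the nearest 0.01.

1.72

OR_MH = Σ(aᵢdᵢ/nᵢ) / Σ(bᵢcᵢ/nᵢ), where nᵢ is the stratum total.
Stratum 1 (Site A): n = 2474; a·d/n = 233·1308/2474 = 123.1867; b·c/n = 746·187/2474 = 56.3872
Stratum 2 (Site B): n = 4186; a·d/n = 1860·569/4186 = 252.8285; b·c/n = 1182·575/4186 = 162.3626
OR_MH = (123.1867 + 252.8285) / (56.3872 + 162.3626) = 376.0152 / 218.7499 = 1.71893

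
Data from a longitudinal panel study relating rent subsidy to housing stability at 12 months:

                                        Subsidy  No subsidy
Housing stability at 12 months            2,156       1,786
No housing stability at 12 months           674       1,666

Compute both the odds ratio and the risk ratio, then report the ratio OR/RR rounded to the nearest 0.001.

Reading the table with exposure as columns: a = 2156 (Subsidy, case), b = 674 (Subsidy, non-case), c = 1786 (No subsidy, case), d = 1666.
OR = (2156·1666)/(674·1786) = 3591896/1203764 = 2.98389
Risk in exposed = 2156/2830 = 0.76184; risk in unexposed = 1786/3452 = 0.51738; RR = 1.47249
OR/RR = 2.98389 / 1.47249 = 2.02643
The outcome is not rare, so the OR lies further from 1 than the RR.

2.026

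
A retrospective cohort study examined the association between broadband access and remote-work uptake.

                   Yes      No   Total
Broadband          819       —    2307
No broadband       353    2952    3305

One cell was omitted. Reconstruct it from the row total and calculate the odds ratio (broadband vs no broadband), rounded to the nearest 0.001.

4.603

The missing cell is in the exposed row: 2307 − 819 = 1488.
So a = 819, b = 1488, c = 353, d = 2952.
OR = (a·d)/(b·c) = (819 × 2952) / (1488 × 353) = 2417688 / 525264 = 4.60281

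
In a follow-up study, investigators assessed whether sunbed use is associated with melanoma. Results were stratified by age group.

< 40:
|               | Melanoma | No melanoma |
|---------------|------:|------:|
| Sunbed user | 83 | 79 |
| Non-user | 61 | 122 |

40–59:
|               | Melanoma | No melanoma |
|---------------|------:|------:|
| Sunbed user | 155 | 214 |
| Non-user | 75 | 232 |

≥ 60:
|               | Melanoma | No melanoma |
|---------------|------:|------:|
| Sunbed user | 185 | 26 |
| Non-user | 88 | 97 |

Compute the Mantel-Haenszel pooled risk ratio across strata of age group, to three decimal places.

RR_MH = Σ(aᵢ·n₀ᵢ/nᵢ) / Σ(cᵢ·n₁ᵢ/nᵢ), with n₁ᵢ = aᵢ+bᵢ (exposed), n₀ᵢ = cᵢ+dᵢ (unexposed), nᵢ = n₁ᵢ+n₀ᵢ.
Stratum 1 (< 40): n₁ = 162, n₀ = 183, n = 345; a·n₀/n = 83·183/345 = 44.0261; c·n₁/n = 61·162/345 = 28.6435
Stratum 2 (40–59): n₁ = 369, n₀ = 307, n = 676; a·n₀/n = 155·307/676 = 70.3920; c·n₁/n = 75·369/676 = 40.9393
Stratum 3 (≥ 60): n₁ = 211, n₀ = 185, n = 396; a·n₀/n = 185·185/396 = 86.4268; c·n₁/n = 88·211/396 = 46.8889
RR_MH = (44.0261 + 70.3920 + 86.4268) / (28.6435 + 40.9393 + 46.8889) = 200.8449 / 116.4717 = 1.72441

1.724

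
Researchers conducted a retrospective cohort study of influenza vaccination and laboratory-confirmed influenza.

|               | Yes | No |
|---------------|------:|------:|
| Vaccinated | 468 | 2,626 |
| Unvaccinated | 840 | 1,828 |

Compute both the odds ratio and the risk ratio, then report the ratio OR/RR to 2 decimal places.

Cells: a = 468, b = 2626, c = 840, d = 1828.
OR = (468·1828)/(2626·840) = 855504/2205840 = 0.38784
Risk in exposed = 468/3094 = 0.15126; risk in unexposed = 840/2668 = 0.31484; RR = 0.48043
OR/RR = 0.38784 / 0.48043 = 0.80726
The outcome is not rare, so the OR lies further from 1 than the RR.

0.81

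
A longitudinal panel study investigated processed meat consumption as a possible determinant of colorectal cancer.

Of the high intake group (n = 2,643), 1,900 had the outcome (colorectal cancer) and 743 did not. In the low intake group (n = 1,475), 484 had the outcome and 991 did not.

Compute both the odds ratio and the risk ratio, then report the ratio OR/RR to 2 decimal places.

2.39

From the description: a = 1900, b = 743, c = 484, d = 991.
OR = (1900·991)/(743·484) = 1882900/359612 = 5.23592
Risk in exposed = 1900/2643 = 0.71888; risk in unexposed = 484/1475 = 0.32814; RR = 2.19080
OR/RR = 5.23592 / 2.19080 = 2.38996
The outcome is not rare, so the OR lies further from 1 than the RR.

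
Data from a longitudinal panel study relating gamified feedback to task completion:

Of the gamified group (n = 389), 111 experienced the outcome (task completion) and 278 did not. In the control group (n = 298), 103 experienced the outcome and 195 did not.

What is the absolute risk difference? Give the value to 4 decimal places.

-0.0603

From the description: a = 111, b = 278, c = 103, d = 195.
Risk in exposed = 111/389 = 0.285347; risk in unexposed = 103/298 = 0.345638.
Risk difference = 0.285347 − 0.345638 = -0.060291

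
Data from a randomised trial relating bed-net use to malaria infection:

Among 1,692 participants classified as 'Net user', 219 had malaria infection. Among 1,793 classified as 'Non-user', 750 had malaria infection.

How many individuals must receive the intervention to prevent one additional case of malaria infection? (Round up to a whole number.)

Risk in treated group = 219/1692 = 0.12943; risk in control = 750/1793 = 0.41829.
Absolute risk reduction = 0.41829 − 0.12943 = 0.28886
NNT = 1 / ARR = 1 / 0.28886 = 3.462 → round up → 4

4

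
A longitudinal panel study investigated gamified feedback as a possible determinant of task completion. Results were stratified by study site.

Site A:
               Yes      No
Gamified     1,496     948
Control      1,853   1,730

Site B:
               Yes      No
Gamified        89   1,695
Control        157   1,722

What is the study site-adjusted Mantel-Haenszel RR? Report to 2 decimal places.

RR_MH = Σ(aᵢ·n₀ᵢ/nᵢ) / Σ(cᵢ·n₁ᵢ/nᵢ), with n₁ᵢ = aᵢ+bᵢ (exposed), n₀ᵢ = cᵢ+dᵢ (unexposed), nᵢ = n₁ᵢ+n₀ᵢ.
Stratum 1 (Site A): n₁ = 2444, n₀ = 3583, n = 6027; a·n₀/n = 1496·3583/6027 = 889.3592; c·n₁/n = 1853·2444/6027 = 751.4073
Stratum 2 (Site B): n₁ = 1784, n₀ = 1879, n = 3663; a·n₀/n = 89·1879/3663 = 45.6541; c·n₁/n = 157·1784/3663 = 76.4641
RR_MH = (889.3592 + 45.6541) / (751.4073 + 76.4641) = 935.0133 / 827.8714 = 1.12942

1.13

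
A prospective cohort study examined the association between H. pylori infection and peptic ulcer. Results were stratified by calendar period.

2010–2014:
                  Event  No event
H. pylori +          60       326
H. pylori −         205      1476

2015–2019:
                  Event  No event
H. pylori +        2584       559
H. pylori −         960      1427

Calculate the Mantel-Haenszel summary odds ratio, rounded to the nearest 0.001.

5.485

OR_MH = Σ(aᵢdᵢ/nᵢ) / Σ(bᵢcᵢ/nᵢ), where nᵢ is the stratum total.
Stratum 1 (2010–2014): n = 2067; a·d/n = 60·1476/2067 = 42.8447; b·c/n = 326·205/2067 = 32.3319
Stratum 2 (2015–2019): n = 5530; a·d/n = 2584·1427/5530 = 666.7935; b·c/n = 559·960/5530 = 97.0416
OR_MH = (42.8447 + 666.7935) / (32.3319 + 97.0416) = 709.6382 / 129.3735 = 5.48519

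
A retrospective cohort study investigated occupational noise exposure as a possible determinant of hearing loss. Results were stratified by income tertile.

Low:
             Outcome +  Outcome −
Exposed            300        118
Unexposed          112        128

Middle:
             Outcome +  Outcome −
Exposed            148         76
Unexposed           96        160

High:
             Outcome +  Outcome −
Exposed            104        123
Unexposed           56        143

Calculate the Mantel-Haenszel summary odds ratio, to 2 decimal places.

2.77

OR_MH = Σ(aᵢdᵢ/nᵢ) / Σ(bᵢcᵢ/nᵢ), where nᵢ is the stratum total.
Stratum 1 (Low): n = 658; a·d/n = 300·128/658 = 58.3587; b·c/n = 118·112/658 = 20.0851
Stratum 2 (Middle): n = 480; a·d/n = 148·160/480 = 49.3333; b·c/n = 76·96/480 = 15.2000
Stratum 3 (High): n = 426; a·d/n = 104·143/426 = 34.9108; b·c/n = 123·56/426 = 16.1690
OR_MH = (58.3587 + 49.3333 + 34.9108) / (20.0851 + 15.2000 + 16.1690) = 142.6028 / 51.4541 = 2.77146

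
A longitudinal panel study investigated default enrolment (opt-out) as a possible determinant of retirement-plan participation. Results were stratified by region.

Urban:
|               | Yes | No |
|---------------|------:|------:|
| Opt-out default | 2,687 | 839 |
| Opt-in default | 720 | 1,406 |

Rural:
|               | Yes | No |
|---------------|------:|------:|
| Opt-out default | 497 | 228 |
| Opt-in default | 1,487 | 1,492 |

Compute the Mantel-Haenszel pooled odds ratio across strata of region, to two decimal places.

4.38

OR_MH = Σ(aᵢdᵢ/nᵢ) / Σ(bᵢcᵢ/nᵢ), where nᵢ is the stratum total.
Stratum 1 (Urban): n = 5652; a·d/n = 2687·1406/5652 = 668.4222; b·c/n = 839·720/5652 = 106.8790
Stratum 2 (Rural): n = 3704; a·d/n = 497·1492/3704 = 200.1955; b·c/n = 228·1487/3704 = 91.5324
OR_MH = (668.4222 + 200.1955) / (106.8790 + 91.5324) = 868.6176 / 198.4114 = 4.37786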